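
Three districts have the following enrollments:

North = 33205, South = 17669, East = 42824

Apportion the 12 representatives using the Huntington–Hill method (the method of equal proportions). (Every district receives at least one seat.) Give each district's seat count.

North: 4; South: 2; East: 6

With divisor 7622: modified quotas North 4.356, South 2.318, East 5.618.
Geometric-mean thresholds: North √(4·5)=4.472, South √(2·3)=2.449, East √(5·6)=5.477.
Each quota rounded against its threshold gives North 4, South 2, East 6 (total 12).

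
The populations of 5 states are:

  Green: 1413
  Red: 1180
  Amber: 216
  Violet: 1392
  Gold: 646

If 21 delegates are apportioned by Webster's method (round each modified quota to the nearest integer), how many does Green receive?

6

Standard divisor 4847/21 ≈ 230.81; standard quotas: Green 6.122, Red 5.112, Amber 0.936, Violet 6.031, Gold 2.799.
Rounding to the nearest integer gives Green 6, Red 5, Amber 1, Violet 6, Gold 3 — total 21, matching the house size, so no adjustment is needed.
Green receives 6.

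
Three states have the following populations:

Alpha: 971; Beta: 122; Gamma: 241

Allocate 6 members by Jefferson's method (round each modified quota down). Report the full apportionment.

Alpha=5, Beta=0, Gamma=1

Standard divisor 1334/6 ≈ 222.333; standard quotas: Alpha 4.367, Beta 0.549, Gamma 1.084.
Rounding down gives 4, 0, 1 = 5 seats, so the divisor must be adjusted.
With modified divisor 180: modified quotas Alpha 5.394, Beta 0.678, Gamma 1.339.
Rounding down: Alpha 5, Beta 0, Gamma 1 (total 6).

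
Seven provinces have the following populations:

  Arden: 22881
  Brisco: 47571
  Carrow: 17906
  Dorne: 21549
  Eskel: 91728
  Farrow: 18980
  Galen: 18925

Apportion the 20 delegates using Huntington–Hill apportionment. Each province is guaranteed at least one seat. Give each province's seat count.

With divisor 13022: modified quotas Arden 1.757, Brisco 3.653, Carrow 1.375, Dorne 1.655, Eskel 7.044, Farrow 1.458, Galen 1.453.
Geometric-mean thresholds: Arden √(1·2)=1.414, Brisco √(3·4)=3.464, Carrow √(1·2)=1.414, Dorne √(1·2)=1.414, Eskel √(7·8)=7.483, Farrow √(1·2)=1.414, Galen √(1·2)=1.414.
Each quota rounded against its threshold gives Arden 2, Brisco 4, Carrow 1, Dorne 2, Eskel 7, Farrow 2, Galen 2 (total 20).

Arden 2, Brisco 4, Carrow 1, Dorne 2, Eskel 7, Farrow 2, Galen 2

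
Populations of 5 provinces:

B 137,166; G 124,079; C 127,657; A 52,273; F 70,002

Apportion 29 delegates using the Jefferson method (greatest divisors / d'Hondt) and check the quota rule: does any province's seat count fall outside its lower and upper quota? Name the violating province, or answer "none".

none

Standard quotas: B 7.782, G 7.039, C 7.242, A 2.966, F 3.971.
Jefferson allocation: B 8, G 7, C 7, A 3, F 4.
Every allocation lies between the lower and upper quota.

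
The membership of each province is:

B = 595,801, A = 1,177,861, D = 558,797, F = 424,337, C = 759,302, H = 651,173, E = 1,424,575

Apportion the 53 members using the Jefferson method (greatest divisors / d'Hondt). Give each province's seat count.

B: 6, A: 11, D: 5, F: 4, C: 7, H: 6, E: 14

Standard divisor 5591846/53 ≈ 105506.528; standard quotas: B 5.647, A 11.164, D 5.296, F 4.022, C 7.197, H 6.172, E 13.502.
Rounding down gives 5, 11, 5, 4, 7, 6, 13 = 51 seats, so the divisor must be adjusted.
With modified divisor 98700: modified quotas B 6.036, A 11.934, D 5.662, F 4.299, C 7.693, H 6.597, E 14.433.
Rounding down: B 6, A 11, D 5, F 4, C 7, H 6, E 14 (total 53).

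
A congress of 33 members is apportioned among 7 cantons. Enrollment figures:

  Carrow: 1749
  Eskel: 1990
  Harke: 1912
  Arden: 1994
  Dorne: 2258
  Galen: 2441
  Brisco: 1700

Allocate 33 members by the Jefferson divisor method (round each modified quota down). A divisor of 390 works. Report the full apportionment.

With modified divisor 390: modified quotas Carrow 4.485, Eskel 5.103, Harke 4.903, Arden 5.113, Dorne 5.790, Galen 6.259, Brisco 4.359.
Rounding down: Carrow 4, Eskel 5, Harke 4, Arden 5, Dorne 5, Galen 6, Brisco 4 (total 33).

Carrow: 4; Eskel: 5; Harke: 4; Arden: 5; Dorne: 5; Galen: 6; Brisco: 4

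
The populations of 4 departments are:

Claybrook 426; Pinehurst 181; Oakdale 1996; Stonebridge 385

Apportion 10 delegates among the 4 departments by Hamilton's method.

Standard divisor: 2988 ÷ 10 ≈ 298.8.
Standard quotas: Claybrook 1.426, Pinehurst 0.606, Oakdale 6.680, Stonebridge 1.288.
Lower quotas: Claybrook 1, Pinehurst 0, Oakdale 6, Stonebridge 1 (sum 8, leaving 2 seats).
Remainders in descending order: Oakdale 0.680, Pinehurst 0.606, Claybrook 0.426, Stonebridge 0.288.
The surplus seats go to Oakdale, Pinehurst.

Claybrook 1, Pinehurst 1, Oakdale 7, Stonebridge 1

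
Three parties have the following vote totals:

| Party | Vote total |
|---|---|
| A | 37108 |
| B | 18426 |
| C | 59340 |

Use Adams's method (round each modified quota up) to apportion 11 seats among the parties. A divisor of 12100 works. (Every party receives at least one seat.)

A: 4; B: 2; C: 5

With modified divisor 12100: modified quotas A 3.067, B 1.523, C 4.904.
Rounding up: A 4, B 2, C 5 (total 11).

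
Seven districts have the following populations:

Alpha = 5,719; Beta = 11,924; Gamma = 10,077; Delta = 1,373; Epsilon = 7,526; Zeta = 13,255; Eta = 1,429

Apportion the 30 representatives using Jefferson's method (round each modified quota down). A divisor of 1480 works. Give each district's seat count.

Alpha 3; Beta 8; Gamma 6; Delta 0; Epsilon 5; Zeta 8; Eta 0

With modified divisor 1480: modified quotas Alpha 3.864, Beta 8.057, Gamma 6.809, Delta 0.928, Epsilon 5.085, Zeta 8.956, Eta 0.966.
Rounding down: Alpha 3, Beta 8, Gamma 6, Delta 0, Epsilon 5, Zeta 8, Eta 0 (total 30).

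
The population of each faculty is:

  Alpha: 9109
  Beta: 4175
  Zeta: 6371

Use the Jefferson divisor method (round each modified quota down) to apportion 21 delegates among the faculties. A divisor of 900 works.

With modified divisor 900: modified quotas Alpha 10.121, Beta 4.639, Zeta 7.079.
Rounding down: Alpha 10, Beta 4, Zeta 7 (total 21).

Alpha 10, Beta 4, Zeta 7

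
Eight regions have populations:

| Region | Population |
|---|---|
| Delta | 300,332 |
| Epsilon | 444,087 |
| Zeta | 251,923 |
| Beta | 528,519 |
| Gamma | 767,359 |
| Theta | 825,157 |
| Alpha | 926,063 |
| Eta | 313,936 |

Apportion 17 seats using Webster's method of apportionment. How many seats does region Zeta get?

Standard divisor 4357376/17 ≈ 256316.235; standard quotas: Delta 1.172, Epsilon 1.733, Zeta 0.983, Beta 2.062, Gamma 2.994, Theta 3.219, Alpha 3.613, Eta 1.225.
Rounding to the nearest integer gives Delta 1, Epsilon 2, Zeta 1, Beta 2, Gamma 3, Theta 3, Alpha 4, Eta 1 — total 17, matching the house size, so no adjustment is needed.
Zeta receives 1.

1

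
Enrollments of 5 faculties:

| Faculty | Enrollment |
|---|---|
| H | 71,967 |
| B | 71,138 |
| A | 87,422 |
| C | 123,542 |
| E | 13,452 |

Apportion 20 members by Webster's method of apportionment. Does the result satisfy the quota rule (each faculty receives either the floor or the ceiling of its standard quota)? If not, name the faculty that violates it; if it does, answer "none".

Standard quotas: H 3.916, B 3.871, A 4.757, C 6.723, E 0.732.
Webster allocation: H 4, B 4, A 5, C 6, E 1.
Every allocation lies between the lower and upper quota.

none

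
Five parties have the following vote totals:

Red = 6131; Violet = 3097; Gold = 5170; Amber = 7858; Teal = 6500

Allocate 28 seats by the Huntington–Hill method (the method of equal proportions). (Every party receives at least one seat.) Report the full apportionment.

Red=6, Violet=3, Gold=5, Amber=8, Teal=6

With divisor 1027: modified quotas Red 5.970, Violet 3.016, Gold 5.034, Amber 7.651, Teal 6.329.
Geometric-mean thresholds: Red √(5·6)=5.477, Violet √(3·4)=3.464, Gold √(5·6)=5.477, Amber √(7·8)=7.483, Teal √(6·7)=6.481.
Each quota rounded against its threshold gives Red 6, Violet 3, Gold 5, Amber 8, Teal 6 (total 28).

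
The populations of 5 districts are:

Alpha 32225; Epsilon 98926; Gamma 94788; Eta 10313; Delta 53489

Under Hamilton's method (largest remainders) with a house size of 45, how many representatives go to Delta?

8

Total 289741; standard divisor 289741/45 ≈ 6438.689.
Standard quotas: Alpha 5.0049, Epsilon 15.3643, Gamma 14.7216, Eta 1.6017, Delta 8.3074.
Lower quotas: Alpha 5, Epsilon 15, Gamma 14, Eta 1, Delta 8 (sum 43, leaving 2 seats).
Remainders in descending order: Gamma 0.7216, Eta 0.6017, Epsilon 0.3643, Delta 0.3074, Alpha 0.0049.
The surplus seats go to Gamma, Eta.
Delta receives 8.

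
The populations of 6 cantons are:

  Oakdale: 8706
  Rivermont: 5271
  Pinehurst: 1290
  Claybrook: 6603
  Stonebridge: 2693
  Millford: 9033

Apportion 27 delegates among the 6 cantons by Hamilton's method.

Standard divisor: 33596 ÷ 27 ≈ 1244.296.
Standard quotas: Oakdale 6.9967, Rivermont 4.2361, Pinehurst 1.0367, Claybrook 5.3066, Stonebridge 2.1643, Millford 7.2595.
Lower quotas: Oakdale 6, Rivermont 4, Pinehurst 1, Claybrook 5, Stonebridge 2, Millford 7 (sum 25, leaving 2 seats).
Remainders in descending order: Oakdale 0.9967, Claybrook 0.3066, Millford 0.2595, Rivermont 0.2361, Stonebridge 0.1643, Pinehurst 0.0367.
Largest remainders: Oakdale, Claybrook receive the extra seats.

Oakdale: 7; Rivermont: 4; Pinehurst: 1; Claybrook: 6; Stonebridge: 2; Millford: 7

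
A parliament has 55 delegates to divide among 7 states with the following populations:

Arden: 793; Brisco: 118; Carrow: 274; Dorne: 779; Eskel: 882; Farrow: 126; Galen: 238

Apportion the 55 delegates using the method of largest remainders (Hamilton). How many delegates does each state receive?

Arden 14, Brisco 2, Carrow 5, Dorne 13, Eskel 15, Farrow 2, Galen 4

Standard divisor: 3210 ÷ 55 ≈ 58.364.
Standard quotas: Arden 13.587, Brisco 2.022, Carrow 4.695, Dorne 13.347, Eskel 15.112, Farrow 2.159, Galen 4.078.
Lower quotas: Arden 13, Brisco 2, Carrow 4, Dorne 13, Eskel 15, Farrow 2, Galen 4 (sum 53, leaving 2 seats).
Remainders in descending order: Carrow 0.695, Arden 0.587, Dorne 0.347, Farrow 0.159, Eskel 0.112, Galen 0.078, Brisco 0.022.
The surplus seats go to Carrow, Arden.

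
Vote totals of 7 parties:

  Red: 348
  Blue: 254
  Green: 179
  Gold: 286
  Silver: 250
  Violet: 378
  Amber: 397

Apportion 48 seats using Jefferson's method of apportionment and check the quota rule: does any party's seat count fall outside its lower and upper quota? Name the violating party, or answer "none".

none

Standard quotas: Red 7.985, Blue 5.828, Green 4.107, Gold 6.562, Silver 5.736, Violet 8.673, Amber 9.109.
Jefferson allocation: Red 8, Blue 6, Green 4, Gold 6, Silver 6, Violet 9, Amber 9.
Every allocation lies between the lower and upper quota.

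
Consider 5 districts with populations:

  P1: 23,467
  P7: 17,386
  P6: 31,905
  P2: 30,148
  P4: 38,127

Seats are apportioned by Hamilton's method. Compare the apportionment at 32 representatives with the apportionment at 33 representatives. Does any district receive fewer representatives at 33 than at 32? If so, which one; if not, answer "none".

none

At 32 seats: P1 5, P7 4, P6 7, P2 7, P4 9.
At 33 seats: P1 6, P7 4, P6 7, P2 7, P4 9.
No district's allocation decreased.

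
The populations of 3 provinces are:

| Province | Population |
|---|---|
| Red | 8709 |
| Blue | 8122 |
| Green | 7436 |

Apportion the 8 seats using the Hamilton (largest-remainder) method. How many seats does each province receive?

The standard divisor is 24267/8 ≈ 3033.375.
Standard quotas: Red 2.8711, Blue 2.6775, Green 2.4514.
Lower quotas: Red 2, Blue 2, Green 2 (sum 6, leaving 2 seats).
Remainders in descending order: Red 0.8711, Blue 0.6775, Green 0.4514.
The surplus seats go to Red, Blue.

Red 3, Blue 3, Green 2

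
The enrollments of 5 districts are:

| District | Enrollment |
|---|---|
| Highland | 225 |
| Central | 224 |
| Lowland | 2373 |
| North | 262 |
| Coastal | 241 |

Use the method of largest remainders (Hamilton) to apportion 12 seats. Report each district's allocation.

Highland 1, Central 1, Lowland 8, North 1, Coastal 1

The standard divisor is 3325/12 ≈ 277.083.
Standard quotas: Highland 0.812, Central 0.808, Lowland 8.564, North 0.946, Coastal 0.870.
Lower quotas: Highland 0, Central 0, Lowland 8, North 0, Coastal 0 (sum 8, leaving 4 seats).
Remainders in descending order: North 0.946, Coastal 0.870, Highland 0.812, Central 0.808, Lowland 0.564.
Largest remainders: North, Coastal, Highland, Central receive the extra seats.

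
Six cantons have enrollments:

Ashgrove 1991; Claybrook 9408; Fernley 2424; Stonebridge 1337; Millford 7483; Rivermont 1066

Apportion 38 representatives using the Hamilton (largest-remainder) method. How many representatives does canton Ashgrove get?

Total 23709; standard divisor 23709/38 ≈ 623.921.
Standard quotas: Ashgrove 3.1911, Claybrook 15.0788, Fernley 3.8851, Stonebridge 2.1429, Millford 11.9935, Rivermont 1.7085.
Lower quotas: Ashgrove 3, Claybrook 15, Fernley 3, Stonebridge 2, Millford 11, Rivermont 1 (sum 35, leaving 3 seats).
Remainders in descending order: Millford 0.9935, Fernley 0.8851, Rivermont 0.7085, Ashgrove 0.1911, Stonebridge 0.1429, Claybrook 0.0788.
The surplus seats go to Millford, Fernley, Rivermont.
Ashgrove receives 3.

3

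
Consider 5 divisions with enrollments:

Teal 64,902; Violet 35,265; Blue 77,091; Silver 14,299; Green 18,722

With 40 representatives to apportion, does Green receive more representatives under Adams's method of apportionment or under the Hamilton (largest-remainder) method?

Adams

Adams: Teal 12, Violet 7, Blue 14, Silver 3, Green 4.
Hamilton: Teal 12, Violet 7, Blue 15, Silver 3, Green 3.
Green gets 4 under Adams and 3 under Hamilton.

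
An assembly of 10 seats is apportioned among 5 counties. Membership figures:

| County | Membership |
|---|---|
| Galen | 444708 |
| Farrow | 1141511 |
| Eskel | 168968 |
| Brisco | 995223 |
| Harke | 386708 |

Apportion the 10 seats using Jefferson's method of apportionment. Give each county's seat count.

Standard divisor 3137118/10 ≈ 313711.8; standard quotas: Galen 1.418, Farrow 3.639, Eskel 0.539, Brisco 3.172, Harke 1.233.
Rounding down gives 1, 3, 0, 3, 1 = 8 seats, so the divisor must be adjusted.
With modified divisor 238600: modified quotas Galen 1.864, Farrow 4.784, Eskel 0.708, Brisco 4.171, Harke 1.621.
Rounding down: Galen 1, Farrow 4, Eskel 0, Brisco 4, Harke 1 (total 10).

Galen 1, Farrow 4, Eskel 0, Brisco 4, Harke 1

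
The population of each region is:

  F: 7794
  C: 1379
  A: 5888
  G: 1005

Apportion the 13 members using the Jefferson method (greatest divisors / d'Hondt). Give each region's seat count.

F 7; C 1; A 5; G 0

Standard divisor 16066/13 ≈ 1235.846; standard quotas: F 6.307, C 1.116, A 4.764, G 0.813.
Rounding down gives 6, 1, 4, 0 = 11 seats, so the divisor must be adjusted.
With modified divisor 1100: modified quotas F 7.085, C 1.254, A 5.353, G 0.914.
Rounding down: F 7, C 1, A 5, G 0 (total 13).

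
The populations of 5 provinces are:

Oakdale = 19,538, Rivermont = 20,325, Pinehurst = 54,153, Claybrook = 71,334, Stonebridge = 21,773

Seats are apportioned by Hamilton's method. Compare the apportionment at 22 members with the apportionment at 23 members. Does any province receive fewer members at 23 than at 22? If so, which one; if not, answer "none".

Rivermont

At 22 seats: Oakdale 2, Rivermont 3, Pinehurst 6, Claybrook 8, Stonebridge 3.
At 23 seats: Oakdale 2, Rivermont 2, Pinehurst 7, Claybrook 9, Stonebridge 3.
Rivermont drops from 3 to 2.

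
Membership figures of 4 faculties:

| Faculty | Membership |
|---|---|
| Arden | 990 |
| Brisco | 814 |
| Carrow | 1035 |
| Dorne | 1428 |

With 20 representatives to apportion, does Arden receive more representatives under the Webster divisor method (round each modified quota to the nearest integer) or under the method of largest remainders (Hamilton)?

Webster: Arden 5, Brisco 4, Carrow 5, Dorne 6.
Hamilton: Arden 4, Brisco 4, Carrow 5, Dorne 7.
Arden gets 5 under Webster and 4 under Hamilton.

Webster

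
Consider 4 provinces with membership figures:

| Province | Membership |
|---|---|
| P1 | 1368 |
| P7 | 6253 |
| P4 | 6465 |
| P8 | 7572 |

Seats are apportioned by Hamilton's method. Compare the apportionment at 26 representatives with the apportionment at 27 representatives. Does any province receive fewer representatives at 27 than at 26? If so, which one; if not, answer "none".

At 26 seats: P1 2, P7 7, P4 8, P8 9.
At 27 seats: P1 2, P7 8, P4 8, P8 9.
No province's allocation decreased.

none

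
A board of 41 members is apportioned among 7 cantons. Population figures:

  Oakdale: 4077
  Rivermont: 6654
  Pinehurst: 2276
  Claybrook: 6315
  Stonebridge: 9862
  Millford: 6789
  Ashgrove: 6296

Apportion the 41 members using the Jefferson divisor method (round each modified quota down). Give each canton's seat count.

Standard divisor 42269/41 ≈ 1030.951; standard quotas: Oakdale 3.955, Rivermont 6.454, Pinehurst 2.208, Claybrook 6.125, Stonebridge 9.566, Millford 6.585, Ashgrove 6.107.
Rounding down gives 3, 6, 2, 6, 9, 6, 6 = 38 seats, so the divisor must be adjusted.
With modified divisor 960: modified quotas Oakdale 4.247, Rivermont 6.931, Pinehurst 2.371, Claybrook 6.578, Stonebridge 10.273, Millford 7.072, Ashgrove 6.558.
Rounding down: Oakdale 4, Rivermont 6, Pinehurst 2, Claybrook 6, Stonebridge 10, Millford 7, Ashgrove 6 (total 41).

Oakdale: 4, Rivermont: 6, Pinehurst: 2, Claybrook: 6, Stonebridge: 10, Millford: 7, Ashgrove: 6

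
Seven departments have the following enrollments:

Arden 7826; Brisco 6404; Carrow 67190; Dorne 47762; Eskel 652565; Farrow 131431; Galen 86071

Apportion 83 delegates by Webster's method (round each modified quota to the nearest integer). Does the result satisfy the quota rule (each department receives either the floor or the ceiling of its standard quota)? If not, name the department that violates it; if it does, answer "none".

Eskel

Standard quotas: Arden 0.650, Brisco 0.532, Carrow 5.581, Dorne 3.967, Eskel 54.204, Farrow 10.917, Galen 7.149.
Webster allocation: Arden 1, Brisco 1, Carrow 6, Dorne 4, Eskel 53, Farrow 11, Galen 7.
Eskel has quota 54.204 (lower 54, upper 55) but receives 53 — outside the quota interval.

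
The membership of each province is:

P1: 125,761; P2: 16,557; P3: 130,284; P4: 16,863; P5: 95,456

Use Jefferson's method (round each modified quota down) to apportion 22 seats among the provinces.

Standard divisor 384921/22 ≈ 17496.409; standard quotas: P1 7.188, P2 0.946, P3 7.446, P4 0.964, P5 5.456.
Rounding down gives 7, 0, 7, 0, 5 = 19 seats, so the divisor must be adjusted.
With modified divisor 16100: modified quotas P1 7.811, P2 1.028, P3 8.092, P4 1.047, P5 5.929.
Rounding down: P1 7, P2 1, P3 8, P4 1, P5 5 (total 22).

P1=7, P2=1, P3=8, P4=1, P5=5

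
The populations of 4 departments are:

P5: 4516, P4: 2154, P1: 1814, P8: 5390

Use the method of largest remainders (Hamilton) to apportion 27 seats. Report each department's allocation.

Total 13874; standard divisor 13874/27 ≈ 513.852.
Standard quotas: P5 8.7885, P4 4.1919, P1 3.5302, P8 10.4894.
Lower quotas: P5 8, P4 4, P1 3, P8 10 (sum 25, leaving 2 seats).
Remainders in descending order: P5 0.7885, P1 0.5302, P8 0.4894, P4 0.1919.
Largest remainders: P5, P1 receive the extra seats.

P5 9, P4 4, P1 4, P8 10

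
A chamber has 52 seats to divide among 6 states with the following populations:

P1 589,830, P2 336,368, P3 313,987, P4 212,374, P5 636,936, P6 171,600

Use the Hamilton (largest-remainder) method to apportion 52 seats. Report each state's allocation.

P1 13, P2 8, P3 7, P4 5, P5 15, P6 4

The standard divisor is 2261095/52 ≈ 43482.596.
Standard quotas: P1 13.5647, P2 7.7357, P3 7.2210, P4 4.8841, P5 14.6481, P6 3.9464.
Lower quotas: P1 13, P2 7, P3 7, P4 4, P5 14, P6 3 (sum 48, leaving 4 seats).
Remainders in descending order: P6 0.9464, P4 0.8841, P2 0.7357, P5 0.6481, P1 0.5647, P3 0.2210.
The surplus seats go to P6, P4, P2, P5.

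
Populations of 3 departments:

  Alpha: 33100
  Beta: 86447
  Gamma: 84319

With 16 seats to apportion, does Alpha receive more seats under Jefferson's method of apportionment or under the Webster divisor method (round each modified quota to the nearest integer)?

Webster

Jefferson: Alpha 2, Beta 7, Gamma 7.
Webster: Alpha 3, Beta 7, Gamma 6.
Alpha gets 2 under Jefferson and 3 under Webster.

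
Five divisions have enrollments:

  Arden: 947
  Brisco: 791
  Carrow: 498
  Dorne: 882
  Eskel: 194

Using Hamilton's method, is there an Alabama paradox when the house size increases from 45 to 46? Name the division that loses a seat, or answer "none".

At 45 seats: Arden 13, Brisco 11, Carrow 7, Dorne 12, Eskel 2.
At 46 seats: Arden 13, Brisco 11, Carrow 7, Dorne 12, Eskel 3.
No division's allocation decreased.

none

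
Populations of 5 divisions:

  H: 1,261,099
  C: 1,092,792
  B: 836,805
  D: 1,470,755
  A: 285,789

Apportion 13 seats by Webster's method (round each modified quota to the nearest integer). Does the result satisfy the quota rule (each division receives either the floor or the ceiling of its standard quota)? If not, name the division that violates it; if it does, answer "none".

none

Standard quotas: H 3.314, C 2.872, B 2.199, D 3.865, A 0.751.
Webster allocation: H 3, C 3, B 2, D 4, A 1.
Every allocation lies between the lower and upper quota.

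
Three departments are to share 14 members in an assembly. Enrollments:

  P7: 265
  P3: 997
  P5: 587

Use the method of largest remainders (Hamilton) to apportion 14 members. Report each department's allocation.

Standard divisor: 1849 ÷ 14 ≈ 132.071.
Standard quotas: P7 2.006, P3 7.549, P5 4.445.
Lower quotas: P7 2, P3 7, P5 4 (sum 13, leaving 1 seat).
Remainders in descending order: P3 0.549, P5 0.445, P7 0.006.
Largest remainder: P3 receives the extra seat.

P7: 2, P3: 8, P5: 4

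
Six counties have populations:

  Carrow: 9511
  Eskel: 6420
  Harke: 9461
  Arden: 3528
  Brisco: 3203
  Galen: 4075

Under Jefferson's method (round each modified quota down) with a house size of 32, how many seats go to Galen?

Standard divisor 36198/32 ≈ 1131.188; standard quotas: Carrow 8.408, Eskel 5.675, Harke 8.364, Arden 3.119, Brisco 2.832, Galen 3.602.
Rounding down gives 8, 5, 8, 3, 2, 3 = 29 seats, so the divisor must be adjusted.
With modified divisor 1054: modified quotas Carrow 9.024, Eskel 6.091, Harke 8.976, Arden 3.347, Brisco 3.039, Galen 3.866.
Rounding down: Carrow 9, Eskel 6, Harke 8, Arden 3, Brisco 3, Galen 3 (total 32).
Galen receives 3.

3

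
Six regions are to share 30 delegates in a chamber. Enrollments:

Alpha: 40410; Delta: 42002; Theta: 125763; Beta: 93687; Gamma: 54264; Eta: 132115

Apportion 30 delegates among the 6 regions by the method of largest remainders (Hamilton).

Alpha=2, Delta=3, Theta=8, Beta=6, Gamma=3, Eta=8

Total 488241; standard divisor 488241/30 ≈ 16274.7.
Standard quotas: Alpha 2.4830, Delta 2.5808, Theta 7.7275, Beta 5.7566, Gamma 3.3343, Eta 8.1178.
Lower quotas: Alpha 2, Delta 2, Theta 7, Beta 5, Gamma 3, Eta 8 (sum 27, leaving 3 seats).
Remainders in descending order: Beta 0.7566, Theta 0.7275, Delta 0.5808, Alpha 0.4830, Gamma 0.3343, Eta 0.1178.
The surplus seats go to Beta, Theta, Delta.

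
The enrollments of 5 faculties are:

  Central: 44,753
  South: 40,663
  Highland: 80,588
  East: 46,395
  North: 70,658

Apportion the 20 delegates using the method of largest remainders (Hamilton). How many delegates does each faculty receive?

Total 283057; standard divisor 283057/20 ≈ 14152.85.
Standard quotas: Central 3.1621, South 2.8731, Highland 5.6941, East 3.2781, North 4.9925.
Lower quotas: Central 3, South 2, Highland 5, East 3, North 4 (sum 17, leaving 3 seats).
Remainders in descending order: North 0.9925, South 0.8731, Highland 0.6941, East 0.2781, Central 0.1621.
Largest remainders: North, South, Highland receive the extra seats.

Central=3; South=3; Highland=6; East=3; North=5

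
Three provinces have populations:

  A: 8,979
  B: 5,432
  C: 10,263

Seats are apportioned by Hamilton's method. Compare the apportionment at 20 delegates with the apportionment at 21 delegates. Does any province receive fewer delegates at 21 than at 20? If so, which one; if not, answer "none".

B

At 20 seats: A 7, B 5, C 8.
At 21 seats: A 8, B 4, C 9.
B drops from 5 to 4.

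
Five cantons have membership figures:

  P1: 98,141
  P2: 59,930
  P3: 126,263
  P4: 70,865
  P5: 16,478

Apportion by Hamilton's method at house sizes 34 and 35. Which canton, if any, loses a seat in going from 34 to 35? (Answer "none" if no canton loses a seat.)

At 34 seats: P1 9, P2 5, P3 12, P4 6, P5 2.
At 35 seats: P1 9, P2 6, P3 12, P4 7, P5 1.
P5 drops from 2 to 1.

P5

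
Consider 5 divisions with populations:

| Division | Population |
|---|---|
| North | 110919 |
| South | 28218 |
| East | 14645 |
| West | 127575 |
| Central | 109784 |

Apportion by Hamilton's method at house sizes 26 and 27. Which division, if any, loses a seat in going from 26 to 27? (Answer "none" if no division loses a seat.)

none

At 26 seats: North 7, South 2, East 1, West 9, Central 7.
At 27 seats: North 8, South 2, East 1, West 9, Central 7.
No division's allocation decreased.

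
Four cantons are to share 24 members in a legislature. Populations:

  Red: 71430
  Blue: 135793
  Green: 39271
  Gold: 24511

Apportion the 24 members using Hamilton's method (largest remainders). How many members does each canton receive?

Total 271005; standard divisor 271005/24 ≈ 11291.875.
Standard quotas: Red 6.3258, Blue 12.0257, Green 3.4778, Gold 2.1707.
Lower quotas: Red 6, Blue 12, Green 3, Gold 2 (sum 23, leaving 1 seat).
Remainders in descending order: Green 0.4778, Red 0.3258, Gold 0.1707, Blue 0.0257.
The surplus seat goes to Green.

Red 6; Blue 12; Green 4; Gold 2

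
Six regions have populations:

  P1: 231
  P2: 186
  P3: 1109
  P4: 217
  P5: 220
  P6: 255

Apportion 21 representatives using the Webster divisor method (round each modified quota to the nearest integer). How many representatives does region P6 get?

Standard divisor 2218/21 ≈ 105.619; standard quotas: P1 2.187, P2 1.761, P3 10.500, P4 2.055, P5 2.083, P6 2.414.
Rounding to the nearest integer gives 2, 2, 10, 2, 2, 2 = 20 seats, so the divisor must be adjusted.
With modified divisor 104: modified quotas P1 2.221, P2 1.788, P3 10.663, P4 2.087, P5 2.115, P6 2.452.
Rounding to the nearest integer: P1 2, P2 2, P3 11, P4 2, P5 2, P6 2 (total 21).
P6 receives 2.

2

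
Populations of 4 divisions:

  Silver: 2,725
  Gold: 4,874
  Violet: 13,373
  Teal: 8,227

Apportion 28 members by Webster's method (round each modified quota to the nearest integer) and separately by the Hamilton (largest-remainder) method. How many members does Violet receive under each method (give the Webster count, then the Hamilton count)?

12 and 13

Webster: Silver 3, Gold 5, Violet 12, Teal 8.
Hamilton: Silver 2, Gold 5, Violet 13, Teal 8.
Violet gets 12 under Webster and 13 under Hamilton.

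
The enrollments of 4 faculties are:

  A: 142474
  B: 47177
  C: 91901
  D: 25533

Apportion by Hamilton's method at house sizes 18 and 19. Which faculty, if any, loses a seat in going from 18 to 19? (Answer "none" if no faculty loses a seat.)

D

At 18 seats: A 8, B 3, C 5, D 2.
At 19 seats: A 9, B 3, C 6, D 1.
D drops from 2 to 1.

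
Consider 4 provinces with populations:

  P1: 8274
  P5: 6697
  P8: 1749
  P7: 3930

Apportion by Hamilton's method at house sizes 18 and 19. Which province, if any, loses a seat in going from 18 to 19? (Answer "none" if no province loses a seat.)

At 18 seats: P1 7, P5 6, P8 2, P7 3.
At 19 seats: P1 8, P5 6, P8 1, P7 4.
P8 drops from 2 to 1.

P8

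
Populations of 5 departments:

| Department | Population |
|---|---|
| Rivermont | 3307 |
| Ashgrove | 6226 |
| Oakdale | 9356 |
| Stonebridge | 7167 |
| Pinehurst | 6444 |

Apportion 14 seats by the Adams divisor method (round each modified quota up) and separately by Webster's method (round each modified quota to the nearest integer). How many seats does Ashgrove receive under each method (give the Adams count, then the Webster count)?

2 and 3

Adams: Rivermont 2, Ashgrove 2, Oakdale 4, Stonebridge 3, Pinehurst 3.
Webster: Rivermont 1, Ashgrove 3, Oakdale 4, Stonebridge 3, Pinehurst 3.
Ashgrove gets 2 under Adams and 3 under Webster.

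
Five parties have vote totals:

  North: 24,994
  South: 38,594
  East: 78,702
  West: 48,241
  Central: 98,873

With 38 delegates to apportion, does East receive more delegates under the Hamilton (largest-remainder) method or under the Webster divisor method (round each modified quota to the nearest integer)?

Hamilton: North 3, South 5, East 10, West 7, Central 13.
Webster: North 3, South 5, East 11, West 6, Central 13.
East gets 10 under Hamilton and 11 under Webster.

Webster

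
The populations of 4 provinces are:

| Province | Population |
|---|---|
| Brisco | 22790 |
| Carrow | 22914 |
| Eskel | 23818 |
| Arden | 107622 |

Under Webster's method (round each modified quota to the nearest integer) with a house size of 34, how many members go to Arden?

Standard divisor 177144/34 ≈ 5210.118; standard quotas: Brisco 4.374, Carrow 4.398, Eskel 4.571, Arden 20.656.
Rounding to the nearest integer gives Brisco 4, Carrow 4, Eskel 5, Arden 21 — total 34, matching the house size, so no adjustment is needed.
Arden receives 21.

21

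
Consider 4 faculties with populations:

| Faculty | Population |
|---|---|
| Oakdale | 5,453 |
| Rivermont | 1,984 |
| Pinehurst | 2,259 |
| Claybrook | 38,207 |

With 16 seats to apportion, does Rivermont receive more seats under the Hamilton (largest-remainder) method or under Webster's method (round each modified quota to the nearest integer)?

Webster

Hamilton: Oakdale 2, Rivermont 0, Pinehurst 1, Claybrook 13.
Webster: Oakdale 2, Rivermont 1, Pinehurst 1, Claybrook 12.
Rivermont gets 0 under Hamilton and 1 under Webster.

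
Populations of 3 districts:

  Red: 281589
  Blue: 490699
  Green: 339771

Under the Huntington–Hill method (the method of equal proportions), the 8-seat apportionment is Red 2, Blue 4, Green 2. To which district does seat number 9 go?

Green

Priority for the next seat is population ÷ (√(s·(s+1))).
Priorities: Red 114958.228, Blue 109723.632, Green 138710.930.
Highest priority: Green.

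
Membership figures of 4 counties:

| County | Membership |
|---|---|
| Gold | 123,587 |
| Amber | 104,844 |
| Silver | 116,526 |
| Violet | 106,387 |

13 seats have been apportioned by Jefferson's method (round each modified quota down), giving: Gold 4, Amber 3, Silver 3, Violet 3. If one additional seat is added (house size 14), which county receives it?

Priority for the next seat is population ÷ (current seats + 1).
Priorities: Gold 24717.400, Amber 26211.000, Silver 29131.500, Violet 26596.750.
Highest priority: Silver.

Silver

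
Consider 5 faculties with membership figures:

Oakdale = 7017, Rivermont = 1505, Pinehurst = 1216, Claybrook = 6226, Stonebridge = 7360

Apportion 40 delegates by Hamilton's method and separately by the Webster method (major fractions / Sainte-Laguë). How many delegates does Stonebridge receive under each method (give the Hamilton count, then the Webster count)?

Hamilton: Oakdale 12, Rivermont 2, Pinehurst 2, Claybrook 11, Stonebridge 13.
Webster: Oakdale 12, Rivermont 3, Pinehurst 2, Claybrook 11, Stonebridge 12.
Stonebridge gets 13 under Hamilton and 12 under Webster.

13 and 12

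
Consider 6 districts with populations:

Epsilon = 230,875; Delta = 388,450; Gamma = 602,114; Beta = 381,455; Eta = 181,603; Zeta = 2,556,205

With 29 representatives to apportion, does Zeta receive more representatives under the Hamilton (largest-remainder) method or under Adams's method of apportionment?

Hamilton: Epsilon 1, Delta 3, Gamma 4, Beta 3, Eta 1, Zeta 17.
Adams: Epsilon 2, Delta 3, Gamma 4, Beta 3, Eta 2, Zeta 15.
Zeta gets 17 under Hamilton and 15 under Adams.

Hamilton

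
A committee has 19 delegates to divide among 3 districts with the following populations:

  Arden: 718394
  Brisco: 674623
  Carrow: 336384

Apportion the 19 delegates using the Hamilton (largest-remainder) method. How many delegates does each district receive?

Total 1729401; standard divisor 1729401/19 ≈ 91021.105.
Standard quotas: Arden 7.8926, Brisco 7.4117, Carrow 3.6957.
Lower quotas: Arden 7, Brisco 7, Carrow 3 (sum 17, leaving 2 seats).
Remainders in descending order: Arden 0.8926, Carrow 0.6957, Brisco 0.4117.
The surplus seats go to Arden, Carrow.

Arden 8; Brisco 7; Carrow 4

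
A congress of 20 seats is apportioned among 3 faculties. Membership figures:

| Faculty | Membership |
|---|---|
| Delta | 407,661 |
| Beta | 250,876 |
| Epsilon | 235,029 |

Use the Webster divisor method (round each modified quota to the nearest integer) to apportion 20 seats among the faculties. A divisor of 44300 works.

Delta 9, Beta 6, Epsilon 5

With modified divisor 44300: modified quotas Delta 9.202, Beta 5.663, Epsilon 5.305.
Rounding to the nearest integer: Delta 9, Beta 6, Epsilon 5 (total 20).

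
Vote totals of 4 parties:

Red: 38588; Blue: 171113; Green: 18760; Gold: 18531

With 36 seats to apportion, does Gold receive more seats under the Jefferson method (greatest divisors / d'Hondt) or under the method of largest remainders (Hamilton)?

Hamilton

Jefferson: Red 6, Blue 26, Green 2, Gold 2.
Hamilton: Red 5, Blue 25, Green 3, Gold 3.
Gold gets 2 under Jefferson and 3 under Hamilton.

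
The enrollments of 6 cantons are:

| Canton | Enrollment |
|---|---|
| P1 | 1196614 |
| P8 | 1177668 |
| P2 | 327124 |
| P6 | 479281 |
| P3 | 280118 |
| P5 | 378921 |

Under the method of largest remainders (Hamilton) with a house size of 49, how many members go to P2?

Total 3839726; standard divisor 3839726/49 ≈ 78361.755.
Standard quotas: P1 15.2704, P8 15.0286, P2 4.1745, P6 6.1163, P3 3.5747, P5 4.8355.
Lower quotas: P1 15, P8 15, P2 4, P6 6, P3 3, P5 4 (sum 47, leaving 2 seats).
Remainders in descending order: P5 0.8355, P3 0.5747, P1 0.2704, P2 0.1745, P6 0.1163, P8 0.0286.
Largest remainders: P5, P3 receive the extra seats.
P2 receives 4.

4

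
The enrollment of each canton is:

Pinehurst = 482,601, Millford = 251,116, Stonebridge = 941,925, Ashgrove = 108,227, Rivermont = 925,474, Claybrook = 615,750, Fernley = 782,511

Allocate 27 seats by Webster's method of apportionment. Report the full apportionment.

Pinehurst: 3; Millford: 2; Stonebridge: 6; Ashgrove: 1; Rivermont: 6; Claybrook: 4; Fernley: 5

Standard divisor 4107604/27 ≈ 152133.481; standard quotas: Pinehurst 3.172, Millford 1.651, Stonebridge 6.191, Ashgrove 0.711, Rivermont 6.083, Claybrook 4.047, Fernley 5.144.
Rounding to the nearest integer gives Pinehurst 3, Millford 2, Stonebridge 6, Ashgrove 1, Rivermont 6, Claybrook 4, Fernley 5 — total 27, matching the house size, so no adjustment is needed.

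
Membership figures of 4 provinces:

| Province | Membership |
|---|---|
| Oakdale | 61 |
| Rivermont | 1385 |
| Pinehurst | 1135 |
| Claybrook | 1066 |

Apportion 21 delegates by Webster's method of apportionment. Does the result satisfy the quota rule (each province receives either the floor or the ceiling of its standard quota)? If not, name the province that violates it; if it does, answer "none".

none

Standard quotas: Oakdale 0.351, Rivermont 7.975, Pinehurst 6.536, Claybrook 6.138.
Webster allocation: Oakdale 0, Rivermont 8, Pinehurst 7, Claybrook 6.
Every allocation lies between the lower and upper quota.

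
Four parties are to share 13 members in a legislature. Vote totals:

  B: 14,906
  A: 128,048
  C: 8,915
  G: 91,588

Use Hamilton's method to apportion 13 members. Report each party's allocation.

B: 1; A: 7; C: 0; G: 5

The standard divisor is 243457/13 ≈ 18727.462.
Standard quotas: B 0.7959, A 6.8374, C 0.4760, G 4.8906.
Lower quotas: B 0, A 6, C 0, G 4 (sum 10, leaving 3 seats).
Remainders in descending order: G 0.8906, A 0.8374, B 0.7959, C 0.4760.
Largest remainders: G, A, B receive the extra seats.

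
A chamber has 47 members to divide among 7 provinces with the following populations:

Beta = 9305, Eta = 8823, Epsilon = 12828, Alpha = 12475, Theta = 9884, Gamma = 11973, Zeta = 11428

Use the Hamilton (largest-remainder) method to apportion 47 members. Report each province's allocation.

The standard divisor is 76716/47 ≈ 1632.255.
Standard quotas: Beta 5.7007, Eta 5.4054, Epsilon 7.8591, Alpha 7.6428, Theta 6.0554, Gamma 7.3352, Zeta 7.0014.
Lower quotas: Beta 5, Eta 5, Epsilon 7, Alpha 7, Theta 6, Gamma 7, Zeta 7 (sum 44, leaving 3 seats).
Remainders in descending order: Epsilon 0.8591, Beta 0.7007, Alpha 0.6428, Eta 0.4054, Gamma 0.3352, Theta 0.0554, Zeta 0.0014.
Largest remainders: Epsilon, Beta, Alpha receive the extra seats.

Beta 6, Eta 5, Epsilon 8, Alpha 8, Theta 6, Gamma 7, Zeta 7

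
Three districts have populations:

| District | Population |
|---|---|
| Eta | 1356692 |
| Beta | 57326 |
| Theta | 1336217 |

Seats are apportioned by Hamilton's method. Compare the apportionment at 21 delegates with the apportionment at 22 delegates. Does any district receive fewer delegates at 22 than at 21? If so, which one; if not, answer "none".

Beta

At 21 seats: Eta 10, Beta 1, Theta 10.
At 22 seats: Eta 11, Beta 0, Theta 11.
Beta drops from 1 to 0.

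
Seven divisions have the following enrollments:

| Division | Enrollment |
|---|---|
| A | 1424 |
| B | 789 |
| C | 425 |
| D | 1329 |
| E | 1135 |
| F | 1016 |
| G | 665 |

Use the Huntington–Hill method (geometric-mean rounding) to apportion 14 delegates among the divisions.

With divisor 506: modified quotas A 2.814, B 1.559, C 0.840, D 2.626, E 2.243, F 2.008, G 1.314.
Geometric-mean thresholds: A √(2·3)=2.449, B √(1·2)=1.414, C (min 1), D √(2·3)=2.449, E √(2·3)=2.449, F √(2·3)=2.449, G √(1·2)=1.414.
Each quota rounded against its threshold gives A 3, B 2, C 1, D 3, E 2, F 2, G 1 (total 14).

A 3, B 2, C 1, D 3, E 2, F 2, G 1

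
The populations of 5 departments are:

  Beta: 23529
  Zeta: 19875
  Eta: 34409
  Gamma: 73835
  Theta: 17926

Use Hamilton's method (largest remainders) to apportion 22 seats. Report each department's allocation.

The standard divisor is 169574/22 ≈ 7707.909.
Standard quotas: Beta 3.0526, Zeta 2.5785, Eta 4.4641, Gamma 9.5791, Theta 2.3257.
Lower quotas: Beta 3, Zeta 2, Eta 4, Gamma 9, Theta 2 (sum 20, leaving 2 seats).
Remainders in descending order: Gamma 0.5791, Zeta 0.5785, Eta 0.4641, Theta 0.3257, Beta 0.0526.
Largest remainders: Gamma, Zeta receive the extra seats.

Beta 3, Zeta 3, Eta 4, Gamma 10, Theta 2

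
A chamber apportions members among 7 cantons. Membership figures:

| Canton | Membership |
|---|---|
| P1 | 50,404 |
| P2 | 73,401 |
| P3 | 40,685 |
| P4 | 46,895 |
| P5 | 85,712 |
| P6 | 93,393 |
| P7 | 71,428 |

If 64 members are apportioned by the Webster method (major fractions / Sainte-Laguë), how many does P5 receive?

12

Standard divisor 461918/64 ≈ 7217.469; standard quotas: P1 6.984, P2 10.170, P3 5.637, P4 6.497, P5 11.876, P6 12.940, P7 9.897.
Rounding to the nearest integer gives P1 7, P2 10, P3 6, P4 6, P5 12, P6 13, P7 10 — total 64, matching the house size, so no adjustment is needed.
P5 receives 12.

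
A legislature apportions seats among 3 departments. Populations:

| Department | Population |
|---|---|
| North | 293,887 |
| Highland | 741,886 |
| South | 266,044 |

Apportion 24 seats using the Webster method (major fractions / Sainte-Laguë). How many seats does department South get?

Standard divisor 1301817/24 ≈ 54242.375; standard quotas: North 5.418, Highland 13.677, South 4.905.
Rounding to the nearest integer gives North 5, Highland 14, South 5 — total 24, matching the house size, so no adjustment is needed.
South receives 5.

5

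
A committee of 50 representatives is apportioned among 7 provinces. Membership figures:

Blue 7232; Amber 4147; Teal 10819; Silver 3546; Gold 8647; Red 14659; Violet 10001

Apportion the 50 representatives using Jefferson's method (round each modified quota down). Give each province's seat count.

Standard divisor 59051/50 ≈ 1181.02; standard quotas: Blue 6.124, Amber 3.511, Teal 9.161, Silver 3.002, Gold 7.322, Red 12.412, Violet 8.468.
Rounding down gives 6, 3, 9, 3, 7, 12, 8 = 48 seats, so the divisor must be adjusted.
With modified divisor 1100: modified quotas Blue 6.575, Amber 3.770, Teal 9.835, Silver 3.224, Gold 7.861, Red 13.326, Violet 9.092.
Rounding down: Blue 6, Amber 3, Teal 9, Silver 3, Gold 7, Red 13, Violet 9 (total 50).

Blue=6; Amber=3; Teal=9; Silver=3; Gold=7; Red=13; Violet=9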